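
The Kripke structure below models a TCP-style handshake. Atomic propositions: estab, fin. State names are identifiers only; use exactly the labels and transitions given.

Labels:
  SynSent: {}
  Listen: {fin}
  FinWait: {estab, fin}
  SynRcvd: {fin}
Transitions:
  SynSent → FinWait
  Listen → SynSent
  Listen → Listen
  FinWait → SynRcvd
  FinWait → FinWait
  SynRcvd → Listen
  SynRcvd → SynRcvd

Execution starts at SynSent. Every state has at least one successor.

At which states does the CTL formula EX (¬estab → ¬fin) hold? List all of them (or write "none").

{SynSent, Listen, FinWait}

States satisfying ¬estab → ¬fin: {SynSent, FinWait}.
States satisfying EX (¬estab → ¬fin): {SynSent, Listen, FinWait}.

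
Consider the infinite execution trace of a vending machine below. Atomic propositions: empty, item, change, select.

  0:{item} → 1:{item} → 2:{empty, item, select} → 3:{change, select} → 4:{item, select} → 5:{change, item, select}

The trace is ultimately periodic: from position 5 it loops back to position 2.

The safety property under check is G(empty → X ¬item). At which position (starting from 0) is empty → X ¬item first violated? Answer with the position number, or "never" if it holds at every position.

empty → X ¬item holds at every position 0..5, and those are all the positions the trace ever visits, so the invariant G(empty → X ¬item) is never violated.

never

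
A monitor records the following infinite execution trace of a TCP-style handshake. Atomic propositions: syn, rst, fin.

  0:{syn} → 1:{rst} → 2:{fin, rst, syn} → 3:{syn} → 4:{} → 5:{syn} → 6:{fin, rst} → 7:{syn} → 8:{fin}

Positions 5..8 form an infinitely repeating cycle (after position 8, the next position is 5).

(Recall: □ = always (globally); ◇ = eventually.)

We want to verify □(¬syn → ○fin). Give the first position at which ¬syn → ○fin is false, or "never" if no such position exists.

Check ¬syn → ○fin at each position in order: 0 ✓, 1 ✓, 2 ✓, 3 ✓.
At position 4 the labels are {} and the next position 5 has {syn}, so ¬syn → ○fin is false there. This is the first violation.

4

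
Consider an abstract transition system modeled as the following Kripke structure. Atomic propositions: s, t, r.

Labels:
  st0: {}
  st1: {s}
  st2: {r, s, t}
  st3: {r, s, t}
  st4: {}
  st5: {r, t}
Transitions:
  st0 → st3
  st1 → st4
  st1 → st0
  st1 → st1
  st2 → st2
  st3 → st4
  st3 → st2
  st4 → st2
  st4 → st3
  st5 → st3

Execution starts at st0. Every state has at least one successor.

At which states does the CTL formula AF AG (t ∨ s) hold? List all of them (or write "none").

States satisfying AG (t ∨ s): {st2}.
States satisfying AF AG (t ∨ s): {st2}.

{st2}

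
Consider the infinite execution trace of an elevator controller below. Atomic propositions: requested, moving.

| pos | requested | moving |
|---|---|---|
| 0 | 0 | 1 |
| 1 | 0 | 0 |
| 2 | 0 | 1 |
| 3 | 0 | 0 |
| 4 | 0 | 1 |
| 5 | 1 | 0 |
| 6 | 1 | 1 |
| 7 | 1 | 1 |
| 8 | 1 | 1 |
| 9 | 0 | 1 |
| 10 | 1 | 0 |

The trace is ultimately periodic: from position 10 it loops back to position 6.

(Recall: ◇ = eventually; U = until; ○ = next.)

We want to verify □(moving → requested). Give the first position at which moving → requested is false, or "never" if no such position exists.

0

At position 0 the labels are {moving}, so moving → requested is false there. This is the first violation.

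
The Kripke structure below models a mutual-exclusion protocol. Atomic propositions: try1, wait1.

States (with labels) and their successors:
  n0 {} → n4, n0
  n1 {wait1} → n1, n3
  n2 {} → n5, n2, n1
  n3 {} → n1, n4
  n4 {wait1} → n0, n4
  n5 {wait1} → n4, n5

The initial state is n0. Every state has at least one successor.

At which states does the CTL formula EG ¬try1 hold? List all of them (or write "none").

{n0, n1, n2, n3, n4, n5}

States satisfying ¬try1: {n0, n1, n2, n3, n4, n5}.
States satisfying EG ¬try1: {n0, n1, n2, n3, n4, n5}.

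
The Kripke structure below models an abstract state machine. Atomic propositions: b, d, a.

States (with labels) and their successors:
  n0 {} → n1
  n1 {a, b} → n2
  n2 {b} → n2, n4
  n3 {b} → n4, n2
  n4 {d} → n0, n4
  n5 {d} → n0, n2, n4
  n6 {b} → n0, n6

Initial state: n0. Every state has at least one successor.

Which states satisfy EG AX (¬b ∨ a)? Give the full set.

States satisfying AX (¬b ∨ a): {n0, n4}.
States satisfying EG AX (¬b ∨ a): {n4}.

{n4}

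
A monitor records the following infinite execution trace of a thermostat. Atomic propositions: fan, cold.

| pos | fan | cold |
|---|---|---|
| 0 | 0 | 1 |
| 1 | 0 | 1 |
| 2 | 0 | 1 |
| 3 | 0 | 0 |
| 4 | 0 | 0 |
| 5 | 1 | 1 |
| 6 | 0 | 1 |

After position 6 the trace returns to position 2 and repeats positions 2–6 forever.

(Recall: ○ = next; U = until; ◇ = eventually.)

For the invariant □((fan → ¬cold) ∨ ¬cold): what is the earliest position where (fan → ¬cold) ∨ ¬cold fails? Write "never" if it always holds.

5

Check (fan → ¬cold) ∨ ¬cold at each position in order: 0 ✓, 1 ✓, 2 ✓, 3 ✓, 4 ✓.
At position 5 the labels are {cold, fan}, so (fan → ¬cold) ∨ ¬cold is false there. This is the first violation.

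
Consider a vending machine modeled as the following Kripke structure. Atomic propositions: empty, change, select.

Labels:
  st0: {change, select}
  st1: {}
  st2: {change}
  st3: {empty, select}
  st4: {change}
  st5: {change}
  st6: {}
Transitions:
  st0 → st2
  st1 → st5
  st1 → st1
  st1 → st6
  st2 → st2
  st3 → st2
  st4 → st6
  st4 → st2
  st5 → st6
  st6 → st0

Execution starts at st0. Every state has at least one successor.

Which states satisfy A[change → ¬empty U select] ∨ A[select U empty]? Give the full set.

{st0, st3, st5, st6}

States satisfying change → ¬empty: {st0, st1, st2, st3, st4, st5, st6}.
States satisfying select: {st0, st3}.
States satisfying A[change → ¬empty U select]: {st0, st3, st5, st6}.
States satisfying empty: {st3}.
States satisfying A[select U empty]: {st3}.
States satisfying A[change → ¬empty U select] ∨ A[select U empty]: {st0, st3, st5, st6}.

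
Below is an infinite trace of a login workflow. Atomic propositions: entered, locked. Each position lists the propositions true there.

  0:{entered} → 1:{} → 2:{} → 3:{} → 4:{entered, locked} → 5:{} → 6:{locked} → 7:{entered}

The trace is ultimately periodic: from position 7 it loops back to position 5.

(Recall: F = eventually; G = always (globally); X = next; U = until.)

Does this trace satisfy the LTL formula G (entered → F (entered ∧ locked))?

No

entered → F (entered ∧ locked) must hold at every position from 0 onward. It fails at position 7, so G (entered → F (entered ∧ locked)) is false.
Positions where entered holds: 0, 4, 7.
Check F (entered ∧ locked) at each: 0→ok, 4→ok, 7→fails.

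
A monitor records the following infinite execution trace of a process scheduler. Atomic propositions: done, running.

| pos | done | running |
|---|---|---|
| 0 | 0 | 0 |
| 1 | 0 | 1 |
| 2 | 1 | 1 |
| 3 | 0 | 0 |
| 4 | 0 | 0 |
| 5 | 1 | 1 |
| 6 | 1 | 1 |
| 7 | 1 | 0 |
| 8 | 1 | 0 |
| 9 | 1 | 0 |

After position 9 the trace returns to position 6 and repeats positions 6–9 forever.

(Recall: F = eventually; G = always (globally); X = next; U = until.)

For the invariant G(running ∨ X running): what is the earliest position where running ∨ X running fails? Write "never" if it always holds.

3

Check running ∨ X running at each position in order: 0 ✓, 1 ✓, 2 ✓.
At position 3 the labels are {} and the next position 4 has {}, so running ∨ X running is false there. This is the first violation.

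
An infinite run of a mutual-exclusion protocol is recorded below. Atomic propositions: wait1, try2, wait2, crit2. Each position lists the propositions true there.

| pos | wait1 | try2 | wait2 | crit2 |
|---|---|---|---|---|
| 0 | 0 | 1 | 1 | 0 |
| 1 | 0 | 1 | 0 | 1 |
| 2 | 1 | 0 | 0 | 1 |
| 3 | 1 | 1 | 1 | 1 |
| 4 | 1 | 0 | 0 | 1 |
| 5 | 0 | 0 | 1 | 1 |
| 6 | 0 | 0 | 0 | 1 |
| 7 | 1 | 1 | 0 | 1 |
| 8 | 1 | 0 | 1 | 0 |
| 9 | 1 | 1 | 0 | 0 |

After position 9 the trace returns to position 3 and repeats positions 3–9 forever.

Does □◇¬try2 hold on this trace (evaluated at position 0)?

Satisfied

◇¬try2 holds at every position 0..9, and those are all positions ever visited, so □◇¬try2 holds.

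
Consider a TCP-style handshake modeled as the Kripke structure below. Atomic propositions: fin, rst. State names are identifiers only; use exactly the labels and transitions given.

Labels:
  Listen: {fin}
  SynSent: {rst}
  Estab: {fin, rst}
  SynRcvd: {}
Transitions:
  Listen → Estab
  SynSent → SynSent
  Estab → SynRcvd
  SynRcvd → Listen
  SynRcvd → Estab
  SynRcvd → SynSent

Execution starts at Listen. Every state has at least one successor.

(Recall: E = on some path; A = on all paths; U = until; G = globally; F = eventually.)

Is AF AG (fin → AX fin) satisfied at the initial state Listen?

Does not hold

States satisfying AG (fin → AX fin): {SynSent}.
States satisfying AF AG (fin → AX fin): {SynSent}.
There is a path from Listen along which AG (fin → AX fin) never holds.
Listen ∉ Sat(AF AG (fin → AX fin)).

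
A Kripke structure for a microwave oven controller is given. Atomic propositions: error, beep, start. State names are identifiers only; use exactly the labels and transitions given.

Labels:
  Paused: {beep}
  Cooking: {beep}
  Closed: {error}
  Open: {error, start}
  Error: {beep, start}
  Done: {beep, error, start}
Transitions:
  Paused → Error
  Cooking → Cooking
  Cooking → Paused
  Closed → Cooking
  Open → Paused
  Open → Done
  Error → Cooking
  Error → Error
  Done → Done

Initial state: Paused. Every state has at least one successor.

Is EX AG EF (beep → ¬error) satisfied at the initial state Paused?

States satisfying AG EF (beep → ¬error): {Paused, Cooking, Closed, Error}.
States satisfying EX AG EF (beep → ¬error): {Paused, Cooking, Closed, Open, Error}.
Paused ∈ Sat(EX AG EF (beep → ¬error)).

Yes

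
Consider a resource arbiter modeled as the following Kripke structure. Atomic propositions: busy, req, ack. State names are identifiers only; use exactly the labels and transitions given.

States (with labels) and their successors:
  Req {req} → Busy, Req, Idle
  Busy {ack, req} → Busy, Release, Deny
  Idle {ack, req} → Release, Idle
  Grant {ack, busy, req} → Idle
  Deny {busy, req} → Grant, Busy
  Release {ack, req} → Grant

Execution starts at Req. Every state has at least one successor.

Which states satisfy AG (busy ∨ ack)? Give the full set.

States satisfying busy ∨ ack: {Busy, Idle, Grant, Deny, Release}.
States satisfying AG (busy ∨ ack): {Busy, Idle, Grant, Deny, Release}.

{Busy, Idle, Grant, Deny, Release}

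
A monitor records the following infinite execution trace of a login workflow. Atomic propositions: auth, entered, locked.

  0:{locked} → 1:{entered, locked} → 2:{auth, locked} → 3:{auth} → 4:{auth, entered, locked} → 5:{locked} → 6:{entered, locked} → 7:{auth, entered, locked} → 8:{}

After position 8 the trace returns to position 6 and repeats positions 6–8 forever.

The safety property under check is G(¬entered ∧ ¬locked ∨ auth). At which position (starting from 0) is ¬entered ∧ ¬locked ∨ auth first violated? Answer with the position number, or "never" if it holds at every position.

0

At position 0 the labels are {locked}, so ¬entered ∧ ¬locked ∨ auth is false there. This is the first violation.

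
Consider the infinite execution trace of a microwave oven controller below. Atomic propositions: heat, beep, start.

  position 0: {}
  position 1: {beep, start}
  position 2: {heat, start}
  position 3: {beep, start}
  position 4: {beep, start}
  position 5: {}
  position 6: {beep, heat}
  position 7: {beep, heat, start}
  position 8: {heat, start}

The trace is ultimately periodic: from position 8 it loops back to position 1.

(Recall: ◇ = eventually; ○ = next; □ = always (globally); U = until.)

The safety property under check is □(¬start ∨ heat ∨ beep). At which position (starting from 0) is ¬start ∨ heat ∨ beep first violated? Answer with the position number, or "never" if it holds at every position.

never

¬start ∨ heat ∨ beep holds at every position 0..8, and those are all the positions the trace ever visits, so the invariant □(¬start ∨ heat ∨ beep) is never violated.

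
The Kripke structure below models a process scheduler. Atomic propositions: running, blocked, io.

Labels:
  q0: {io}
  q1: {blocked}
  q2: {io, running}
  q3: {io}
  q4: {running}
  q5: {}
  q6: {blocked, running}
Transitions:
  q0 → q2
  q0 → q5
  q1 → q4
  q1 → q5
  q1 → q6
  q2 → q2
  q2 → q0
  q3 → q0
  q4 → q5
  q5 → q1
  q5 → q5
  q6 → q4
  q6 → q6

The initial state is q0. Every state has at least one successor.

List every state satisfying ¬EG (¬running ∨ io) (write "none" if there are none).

States satisfying ¬running ∨ io: {q0, q1, q2, q3, q5}.
States satisfying EG (¬running ∨ io): {q0, q1, q2, q3, q5}.
States satisfying ¬EG (¬running ∨ io): {q4, q6}.

{q4, q6}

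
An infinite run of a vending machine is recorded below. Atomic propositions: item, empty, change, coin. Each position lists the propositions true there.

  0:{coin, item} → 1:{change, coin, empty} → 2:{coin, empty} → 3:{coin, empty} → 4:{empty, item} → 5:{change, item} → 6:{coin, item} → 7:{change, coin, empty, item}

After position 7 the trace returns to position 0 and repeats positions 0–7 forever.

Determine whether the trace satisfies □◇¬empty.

◇¬empty holds at every position 0..7, and those are all positions ever visited, so □◇¬empty holds.

Yes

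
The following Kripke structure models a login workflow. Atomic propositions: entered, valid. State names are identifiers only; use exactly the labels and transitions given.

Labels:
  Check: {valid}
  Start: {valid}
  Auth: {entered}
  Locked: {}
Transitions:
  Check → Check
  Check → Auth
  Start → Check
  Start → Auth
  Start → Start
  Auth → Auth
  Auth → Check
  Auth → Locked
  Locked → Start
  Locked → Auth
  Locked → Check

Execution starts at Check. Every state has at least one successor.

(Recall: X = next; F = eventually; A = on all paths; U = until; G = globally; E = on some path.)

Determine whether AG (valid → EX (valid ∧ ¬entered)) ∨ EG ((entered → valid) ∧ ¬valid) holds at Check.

Yes

States satisfying valid → EX (valid ∧ ¬entered): {Check, Start, Auth, Locked}.
States satisfying AG (valid → EX (valid ∧ ¬entered)): {Check, Start, Auth, Locked}.
States satisfying (entered → valid) ∧ ¬valid: {Locked}.
States satisfying EG ((entered → valid) ∧ ¬valid): ∅.
States satisfying AG (valid → EX (valid ∧ ¬entered)) ∨ EG ((entered → valid) ∧ ¬valid): {Check, Start, Auth, Locked}.
Check ∈ Sat(AG (valid → EX (valid ∧ ¬entered)) ∨ EG ((entered → valid) ∧ ¬valid)).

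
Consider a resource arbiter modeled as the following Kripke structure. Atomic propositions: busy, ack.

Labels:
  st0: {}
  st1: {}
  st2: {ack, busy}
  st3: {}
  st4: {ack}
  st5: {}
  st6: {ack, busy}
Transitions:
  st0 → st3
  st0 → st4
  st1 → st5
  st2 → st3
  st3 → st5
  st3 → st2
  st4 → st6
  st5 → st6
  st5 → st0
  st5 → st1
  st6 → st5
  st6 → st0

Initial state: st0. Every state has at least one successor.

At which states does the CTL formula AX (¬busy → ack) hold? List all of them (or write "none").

States satisfying ¬busy → ack: {st2, st4, st6}.
States satisfying AX (¬busy → ack): {st4}.

{st4}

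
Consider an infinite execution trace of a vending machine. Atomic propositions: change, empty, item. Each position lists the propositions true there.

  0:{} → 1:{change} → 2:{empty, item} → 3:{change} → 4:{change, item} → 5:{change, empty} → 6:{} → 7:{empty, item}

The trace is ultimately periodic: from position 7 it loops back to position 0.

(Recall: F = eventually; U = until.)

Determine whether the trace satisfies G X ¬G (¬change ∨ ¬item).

X ¬G (¬change ∨ ¬item) holds at every position 0..7, and those are all positions ever visited, so G X ¬G (¬change ∨ ¬item) holds.

Holds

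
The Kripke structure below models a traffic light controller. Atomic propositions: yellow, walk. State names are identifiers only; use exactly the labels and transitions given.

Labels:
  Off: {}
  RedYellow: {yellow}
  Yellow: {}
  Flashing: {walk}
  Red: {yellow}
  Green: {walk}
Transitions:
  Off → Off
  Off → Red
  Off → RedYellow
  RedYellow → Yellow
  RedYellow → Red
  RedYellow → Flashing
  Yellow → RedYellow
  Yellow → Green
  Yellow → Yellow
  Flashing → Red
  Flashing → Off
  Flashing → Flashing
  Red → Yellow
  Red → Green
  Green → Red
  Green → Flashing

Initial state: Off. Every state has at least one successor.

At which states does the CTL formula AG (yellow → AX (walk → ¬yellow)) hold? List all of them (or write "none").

{Off, RedYellow, Yellow, Flashing, Red, Green}

States satisfying yellow → AX (walk → ¬yellow): {Off, RedYellow, Yellow, Flashing, Red, Green}.
States satisfying AG (yellow → AX (walk → ¬yellow)): {Off, RedYellow, Yellow, Flashing, Red, Green}.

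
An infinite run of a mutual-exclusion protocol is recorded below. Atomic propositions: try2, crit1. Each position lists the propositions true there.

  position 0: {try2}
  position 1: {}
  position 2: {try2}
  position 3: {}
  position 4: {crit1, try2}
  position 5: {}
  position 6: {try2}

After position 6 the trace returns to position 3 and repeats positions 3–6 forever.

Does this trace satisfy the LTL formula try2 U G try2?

Walking from position 0: at position 1, G try2 has not yet held and try2 fails, so try2 U G try2 is false.

No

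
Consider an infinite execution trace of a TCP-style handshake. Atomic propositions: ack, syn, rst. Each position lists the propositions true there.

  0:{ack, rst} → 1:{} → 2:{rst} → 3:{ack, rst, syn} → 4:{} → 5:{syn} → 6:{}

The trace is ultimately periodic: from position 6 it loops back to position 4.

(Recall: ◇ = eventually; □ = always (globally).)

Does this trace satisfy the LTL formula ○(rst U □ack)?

The position after 0 is 1; rst U □ack is false there.

No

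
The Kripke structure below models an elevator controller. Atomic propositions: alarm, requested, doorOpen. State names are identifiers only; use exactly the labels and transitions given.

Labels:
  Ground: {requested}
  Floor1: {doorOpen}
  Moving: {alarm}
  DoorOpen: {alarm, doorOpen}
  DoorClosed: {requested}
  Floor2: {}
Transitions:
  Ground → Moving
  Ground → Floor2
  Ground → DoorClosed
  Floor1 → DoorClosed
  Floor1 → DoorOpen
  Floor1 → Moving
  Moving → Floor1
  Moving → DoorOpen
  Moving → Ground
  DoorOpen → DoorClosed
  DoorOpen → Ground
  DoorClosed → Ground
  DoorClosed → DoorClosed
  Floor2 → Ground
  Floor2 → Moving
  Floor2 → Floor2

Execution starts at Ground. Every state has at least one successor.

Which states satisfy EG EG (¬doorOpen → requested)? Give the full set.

States satisfying EG (¬doorOpen → requested): {Ground, Floor1, DoorOpen, DoorClosed}.
States satisfying EG EG (¬doorOpen → requested): {Ground, Floor1, DoorOpen, DoorClosed}.

{Ground, Floor1, DoorOpen, DoorClosed}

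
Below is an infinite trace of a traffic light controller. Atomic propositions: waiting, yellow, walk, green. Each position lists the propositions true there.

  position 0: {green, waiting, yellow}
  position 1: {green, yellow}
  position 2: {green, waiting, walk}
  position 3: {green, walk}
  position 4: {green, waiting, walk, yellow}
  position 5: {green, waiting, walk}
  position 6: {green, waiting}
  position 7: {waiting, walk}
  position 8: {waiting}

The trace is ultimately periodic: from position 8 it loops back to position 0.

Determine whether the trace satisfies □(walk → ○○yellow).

walk → ○○yellow must hold at every position from 0 onward. It fails at position 3, so □(walk → ○○yellow) is false.
Positions where walk holds: 2, 3, 4, 5, 7.
Check ○○yellow at each: 2→ok, 3→fails, 4→fails, 5→fails, 7→ok.

Does not hold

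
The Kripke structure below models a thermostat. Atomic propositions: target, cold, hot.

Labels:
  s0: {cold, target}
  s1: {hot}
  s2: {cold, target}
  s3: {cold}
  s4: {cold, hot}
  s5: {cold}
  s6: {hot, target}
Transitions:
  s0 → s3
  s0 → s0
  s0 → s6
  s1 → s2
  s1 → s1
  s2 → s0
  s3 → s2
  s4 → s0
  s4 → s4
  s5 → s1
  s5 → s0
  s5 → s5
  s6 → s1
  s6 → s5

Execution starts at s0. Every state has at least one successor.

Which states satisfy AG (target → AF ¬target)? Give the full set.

none

States satisfying target → AF ¬target: {s1, s3, s4, s5, s6}.
States satisfying AG (target → AF ¬target): ∅.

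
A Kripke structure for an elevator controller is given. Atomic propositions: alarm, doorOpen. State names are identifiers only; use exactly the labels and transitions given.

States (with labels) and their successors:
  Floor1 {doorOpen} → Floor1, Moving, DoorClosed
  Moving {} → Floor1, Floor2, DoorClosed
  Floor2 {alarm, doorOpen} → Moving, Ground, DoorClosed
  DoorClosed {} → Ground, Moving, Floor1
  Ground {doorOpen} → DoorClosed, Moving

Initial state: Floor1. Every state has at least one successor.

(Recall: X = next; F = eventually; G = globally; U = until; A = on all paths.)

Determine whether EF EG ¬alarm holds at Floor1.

States satisfying EG ¬alarm: {Floor1, Moving, DoorClosed, Ground}.
States satisfying EF EG ¬alarm: {Floor1, Moving, Floor2, DoorClosed, Ground}.
Some path from Floor1 reaches a state where EG ¬alarm holds.
Floor1 ∈ Sat(EF EG ¬alarm).

Holds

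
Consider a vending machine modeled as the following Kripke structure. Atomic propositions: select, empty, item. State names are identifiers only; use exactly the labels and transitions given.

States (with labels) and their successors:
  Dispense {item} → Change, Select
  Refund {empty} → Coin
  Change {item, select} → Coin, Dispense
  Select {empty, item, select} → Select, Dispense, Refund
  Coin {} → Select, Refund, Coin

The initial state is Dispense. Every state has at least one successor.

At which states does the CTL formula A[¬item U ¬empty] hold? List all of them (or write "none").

States satisfying ¬item: {Refund, Coin}.
States satisfying ¬empty: {Dispense, Change, Coin}.
States satisfying A[¬item U ¬empty]: {Dispense, Refund, Change, Coin}.

{Dispense, Refund, Change, Coin}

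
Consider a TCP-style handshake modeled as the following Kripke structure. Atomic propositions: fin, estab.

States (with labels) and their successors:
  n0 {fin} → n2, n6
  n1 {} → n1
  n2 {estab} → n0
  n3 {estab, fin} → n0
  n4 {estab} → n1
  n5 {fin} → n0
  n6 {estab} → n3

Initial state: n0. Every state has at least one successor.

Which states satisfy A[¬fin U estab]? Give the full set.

{n2, n3, n4, n6}

States satisfying ¬fin: {n1, n2, n4, n6}.
States satisfying estab: {n2, n3, n4, n6}.
States satisfying A[¬fin U estab]: {n2, n3, n4, n6}.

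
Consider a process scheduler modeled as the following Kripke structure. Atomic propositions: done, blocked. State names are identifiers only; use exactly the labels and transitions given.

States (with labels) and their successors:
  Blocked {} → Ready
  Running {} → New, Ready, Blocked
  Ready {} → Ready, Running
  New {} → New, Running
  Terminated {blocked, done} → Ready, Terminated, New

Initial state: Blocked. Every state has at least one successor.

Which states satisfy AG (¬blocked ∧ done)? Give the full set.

States satisfying ¬blocked ∧ done: ∅.
States satisfying AG (¬blocked ∧ done): ∅.

none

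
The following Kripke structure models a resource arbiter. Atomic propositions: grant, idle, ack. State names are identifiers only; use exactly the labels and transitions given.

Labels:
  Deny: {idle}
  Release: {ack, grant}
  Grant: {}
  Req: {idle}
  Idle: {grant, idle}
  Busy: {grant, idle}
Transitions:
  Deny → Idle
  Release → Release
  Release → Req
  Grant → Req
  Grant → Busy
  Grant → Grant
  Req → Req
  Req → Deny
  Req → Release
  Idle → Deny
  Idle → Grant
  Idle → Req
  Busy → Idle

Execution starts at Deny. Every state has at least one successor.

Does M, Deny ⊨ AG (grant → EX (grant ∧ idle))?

Violated

States satisfying grant → EX (grant ∧ idle): {Deny, Grant, Req, Busy}.
States satisfying AG (grant → EX (grant ∧ idle)): ∅.
Idle is reachable from Deny and violates grant → EX (grant ∧ idle), so AG fails at Deny.
Deny ∉ Sat(AG (grant → EX (grant ∧ idle))).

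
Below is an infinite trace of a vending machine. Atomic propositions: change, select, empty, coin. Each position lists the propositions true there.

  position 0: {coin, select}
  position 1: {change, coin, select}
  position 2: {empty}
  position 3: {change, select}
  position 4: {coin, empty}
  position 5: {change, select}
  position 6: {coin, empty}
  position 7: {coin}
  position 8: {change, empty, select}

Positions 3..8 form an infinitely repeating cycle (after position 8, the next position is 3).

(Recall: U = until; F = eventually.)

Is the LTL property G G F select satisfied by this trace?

Yes

G F select holds at every position 0..8, and those are all positions ever visited, so G G F select holds.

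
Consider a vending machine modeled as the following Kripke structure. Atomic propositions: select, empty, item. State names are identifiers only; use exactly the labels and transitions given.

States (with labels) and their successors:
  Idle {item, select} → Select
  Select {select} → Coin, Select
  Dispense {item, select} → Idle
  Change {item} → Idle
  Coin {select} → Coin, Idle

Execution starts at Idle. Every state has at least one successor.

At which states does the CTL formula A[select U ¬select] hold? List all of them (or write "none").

{Change}

States satisfying select: {Idle, Select, Dispense, Coin}.
States satisfying ¬select: {Change}.
States satisfying A[select U ¬select]: {Change}.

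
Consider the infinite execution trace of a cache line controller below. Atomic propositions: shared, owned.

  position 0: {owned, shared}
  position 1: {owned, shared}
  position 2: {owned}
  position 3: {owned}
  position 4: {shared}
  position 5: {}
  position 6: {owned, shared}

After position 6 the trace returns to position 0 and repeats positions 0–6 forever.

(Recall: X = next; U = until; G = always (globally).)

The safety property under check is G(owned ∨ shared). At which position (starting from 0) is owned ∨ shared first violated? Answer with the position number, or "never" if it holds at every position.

Check owned ∨ shared at each position in order: 0 ✓, 1 ✓, 2 ✓, 3 ✓, 4 ✓.
At position 5 the labels are {}, so owned ∨ shared is false there. This is the first violation.

5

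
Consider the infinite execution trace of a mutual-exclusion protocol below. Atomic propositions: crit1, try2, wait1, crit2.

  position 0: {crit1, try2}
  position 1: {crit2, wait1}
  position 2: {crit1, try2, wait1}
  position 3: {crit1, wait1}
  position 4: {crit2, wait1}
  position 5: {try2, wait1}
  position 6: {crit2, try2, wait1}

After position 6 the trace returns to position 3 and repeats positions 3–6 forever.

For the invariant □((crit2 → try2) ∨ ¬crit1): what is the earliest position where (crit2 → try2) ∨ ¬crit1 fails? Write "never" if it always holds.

never

(crit2 → try2) ∨ ¬crit1 holds at every position 0..6, and those are all the positions the trace ever visits, so the invariant □((crit2 → try2) ∨ ¬crit1) is never violated.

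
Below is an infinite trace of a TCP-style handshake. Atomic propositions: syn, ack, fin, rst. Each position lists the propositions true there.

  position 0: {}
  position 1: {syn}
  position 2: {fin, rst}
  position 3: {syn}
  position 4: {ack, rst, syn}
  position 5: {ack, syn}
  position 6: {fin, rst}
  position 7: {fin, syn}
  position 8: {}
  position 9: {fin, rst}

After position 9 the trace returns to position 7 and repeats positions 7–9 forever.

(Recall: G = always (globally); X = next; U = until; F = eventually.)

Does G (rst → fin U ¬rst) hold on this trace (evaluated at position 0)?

rst → fin U ¬rst must hold at every position from 0 onward. It fails at position 4, so G (rst → fin U ¬rst) is false.
Positions where rst holds: 2, 4, 6, 9.
Check fin U ¬rst at each: 2→ok, 4→fails, 6→ok, 9→ok.

Violated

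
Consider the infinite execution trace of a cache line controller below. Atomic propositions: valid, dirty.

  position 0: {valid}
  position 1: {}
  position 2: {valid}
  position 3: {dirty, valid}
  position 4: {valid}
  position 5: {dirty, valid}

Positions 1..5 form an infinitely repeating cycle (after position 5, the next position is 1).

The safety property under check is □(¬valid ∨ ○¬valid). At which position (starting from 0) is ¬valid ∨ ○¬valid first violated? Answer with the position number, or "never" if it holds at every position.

2

Check ¬valid ∨ ○¬valid at each position in order: 0 ✓, 1 ✓.
At position 2 the labels are {valid} and the next position 3 has {dirty, valid}, so ¬valid ∨ ○¬valid is false there. This is the first violation.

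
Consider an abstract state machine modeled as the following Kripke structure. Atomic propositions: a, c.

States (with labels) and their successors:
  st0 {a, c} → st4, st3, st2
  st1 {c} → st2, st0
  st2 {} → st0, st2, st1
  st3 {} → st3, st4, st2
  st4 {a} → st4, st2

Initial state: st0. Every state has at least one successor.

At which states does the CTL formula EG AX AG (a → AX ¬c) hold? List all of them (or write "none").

States satisfying AX AG (a → AX ¬c): {st0, st1, st2, st3, st4}.
States satisfying EG AX AG (a → AX ¬c): {st0, st1, st2, st3, st4}.

{st0, st1, st2, st3, st4}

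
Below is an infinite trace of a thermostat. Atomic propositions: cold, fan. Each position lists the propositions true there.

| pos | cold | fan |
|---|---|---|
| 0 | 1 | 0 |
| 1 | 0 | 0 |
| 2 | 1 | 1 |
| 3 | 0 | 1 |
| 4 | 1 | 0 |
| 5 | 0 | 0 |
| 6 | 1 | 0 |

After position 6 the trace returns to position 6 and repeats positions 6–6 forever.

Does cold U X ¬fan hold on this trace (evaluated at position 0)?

Yes

Walking from position 0: X ¬fan first holds at position 0, and cold holds at every earlier position along the way, so cold U X ¬fan holds.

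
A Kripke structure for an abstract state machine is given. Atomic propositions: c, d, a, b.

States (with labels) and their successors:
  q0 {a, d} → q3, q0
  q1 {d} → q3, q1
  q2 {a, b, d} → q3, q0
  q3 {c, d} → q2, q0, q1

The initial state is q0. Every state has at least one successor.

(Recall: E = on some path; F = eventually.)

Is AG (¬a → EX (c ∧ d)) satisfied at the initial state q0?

Violated

States satisfying ¬a → EX (c ∧ d): {q0, q1, q2}.
States satisfying AG (¬a → EX (c ∧ d)): ∅.
q3 is reachable from q0 and violates ¬a → EX (c ∧ d), so AG fails at q0.
q0 ∉ Sat(AG (¬a → EX (c ∧ d))).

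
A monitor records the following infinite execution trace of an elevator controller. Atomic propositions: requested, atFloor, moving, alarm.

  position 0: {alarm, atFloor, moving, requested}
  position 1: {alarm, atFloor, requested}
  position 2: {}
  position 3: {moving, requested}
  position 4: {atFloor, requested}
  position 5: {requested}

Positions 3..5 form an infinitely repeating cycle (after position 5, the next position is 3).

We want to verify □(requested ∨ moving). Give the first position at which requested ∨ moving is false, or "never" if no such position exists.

Check requested ∨ moving at each position in order: 0 ✓, 1 ✓.
At position 2 the labels are {}, so requested ∨ moving is false there. This is the first violation.

2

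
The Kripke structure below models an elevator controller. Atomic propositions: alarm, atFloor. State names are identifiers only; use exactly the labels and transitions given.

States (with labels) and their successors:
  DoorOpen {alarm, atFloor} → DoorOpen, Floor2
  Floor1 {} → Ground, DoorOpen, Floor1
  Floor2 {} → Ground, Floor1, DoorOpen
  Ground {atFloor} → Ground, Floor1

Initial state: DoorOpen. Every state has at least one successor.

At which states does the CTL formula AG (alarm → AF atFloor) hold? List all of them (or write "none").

States satisfying alarm → AF atFloor: {DoorOpen, Floor1, Floor2, Ground}.
States satisfying AG (alarm → AF atFloor): {DoorOpen, Floor1, Floor2, Ground}.

{DoorOpen, Floor1, Floor2, Ground}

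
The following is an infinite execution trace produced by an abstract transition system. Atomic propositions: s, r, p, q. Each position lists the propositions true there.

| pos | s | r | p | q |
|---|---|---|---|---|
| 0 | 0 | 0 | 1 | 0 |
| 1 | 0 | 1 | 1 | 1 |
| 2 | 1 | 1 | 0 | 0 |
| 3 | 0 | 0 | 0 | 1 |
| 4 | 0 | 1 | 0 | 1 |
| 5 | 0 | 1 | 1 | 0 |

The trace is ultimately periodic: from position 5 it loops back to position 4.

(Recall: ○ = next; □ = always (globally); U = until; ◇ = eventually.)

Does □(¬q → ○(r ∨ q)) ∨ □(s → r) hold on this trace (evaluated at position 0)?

¬q → ○(r ∨ q) holds at every position 0..5, and those are all positions ever visited, so □(¬q → ○(r ∨ q)) holds.
Positions where ¬q holds: 0, 2, 5.
Check ○(r ∨ q) at each: 0→ok, 2→ok, 5→ok.
s → r holds at every position 0..5, and those are all positions ever visited, so □(s → r) holds.
Positions where s holds: 2.
Check r at each: 2→ok.
At position 0: □(¬q → ○(r ∨ q)) is true; □(s → r) is true; so □(¬q → ○(r ∨ q)) ∨ □(s → r) is true.

Satisfied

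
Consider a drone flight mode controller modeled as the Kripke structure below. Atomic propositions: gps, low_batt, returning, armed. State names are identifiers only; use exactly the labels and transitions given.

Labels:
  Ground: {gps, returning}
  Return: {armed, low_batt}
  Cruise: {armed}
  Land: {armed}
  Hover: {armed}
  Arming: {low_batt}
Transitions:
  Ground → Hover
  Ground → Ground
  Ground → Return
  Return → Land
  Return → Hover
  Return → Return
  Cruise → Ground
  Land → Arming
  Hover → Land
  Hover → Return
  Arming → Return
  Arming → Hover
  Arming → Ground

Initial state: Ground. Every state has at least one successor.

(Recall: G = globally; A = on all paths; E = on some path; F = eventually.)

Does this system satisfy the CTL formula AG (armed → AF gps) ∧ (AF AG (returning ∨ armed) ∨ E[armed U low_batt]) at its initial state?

States satisfying armed → AF gps: {Ground, Cruise, Arming}.
States satisfying AG (armed → AF gps): ∅.
States satisfying AG (returning ∨ armed): ∅.
States satisfying AF AG (returning ∨ armed): ∅.
States satisfying armed: {Return, Cruise, Land, Hover}.
States satisfying low_batt: {Return, Arming}.
States satisfying E[armed U low_batt]: {Return, Land, Hover, Arming}.
States satisfying AF AG (returning ∨ armed) ∨ E[armed U low_batt]: {Return, Land, Hover, Arming}.
States satisfying AG (armed → AF gps) ∧ (AF AG (returning ∨ armed) ∨ E[armed U low_batt]): ∅.
Ground ∉ Sat(AG (armed → AF gps) ∧ (AF AG (returning ∨ armed) ∨ E[armed U low_batt])).

Violated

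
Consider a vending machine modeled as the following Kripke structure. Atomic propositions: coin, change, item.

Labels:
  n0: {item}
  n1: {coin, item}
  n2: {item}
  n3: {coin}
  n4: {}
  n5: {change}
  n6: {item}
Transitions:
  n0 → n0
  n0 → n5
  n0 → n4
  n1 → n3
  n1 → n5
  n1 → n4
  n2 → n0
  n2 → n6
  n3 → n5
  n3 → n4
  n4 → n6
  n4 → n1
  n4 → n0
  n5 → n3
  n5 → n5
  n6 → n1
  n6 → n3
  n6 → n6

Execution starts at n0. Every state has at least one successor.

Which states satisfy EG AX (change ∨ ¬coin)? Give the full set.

States satisfying AX (change ∨ ¬coin): {n0, n2, n3}.
States satisfying EG AX (change ∨ ¬coin): {n0, n2}.

{n0, n2}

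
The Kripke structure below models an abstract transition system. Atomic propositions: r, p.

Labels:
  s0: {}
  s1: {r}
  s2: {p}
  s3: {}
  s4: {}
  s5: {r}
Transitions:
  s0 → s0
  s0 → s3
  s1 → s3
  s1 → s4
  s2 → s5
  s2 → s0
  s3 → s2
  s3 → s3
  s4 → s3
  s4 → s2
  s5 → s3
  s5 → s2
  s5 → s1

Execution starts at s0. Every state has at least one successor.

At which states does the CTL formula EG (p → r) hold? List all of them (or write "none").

States satisfying p → r: {s0, s1, s3, s4, s5}.
States satisfying EG (p → r): {s0, s1, s3, s4, s5}.

{s0, s1, s3, s4, s5}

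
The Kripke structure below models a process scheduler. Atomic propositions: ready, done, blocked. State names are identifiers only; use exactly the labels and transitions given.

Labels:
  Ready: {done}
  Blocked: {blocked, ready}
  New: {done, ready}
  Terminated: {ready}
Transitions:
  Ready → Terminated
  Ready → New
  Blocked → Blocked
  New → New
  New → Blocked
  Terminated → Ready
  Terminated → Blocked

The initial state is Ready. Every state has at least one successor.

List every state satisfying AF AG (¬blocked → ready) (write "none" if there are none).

States satisfying AG (¬blocked → ready): {Blocked, New}.
States satisfying AF AG (¬blocked → ready): {Blocked, New}.

{Blocked, New}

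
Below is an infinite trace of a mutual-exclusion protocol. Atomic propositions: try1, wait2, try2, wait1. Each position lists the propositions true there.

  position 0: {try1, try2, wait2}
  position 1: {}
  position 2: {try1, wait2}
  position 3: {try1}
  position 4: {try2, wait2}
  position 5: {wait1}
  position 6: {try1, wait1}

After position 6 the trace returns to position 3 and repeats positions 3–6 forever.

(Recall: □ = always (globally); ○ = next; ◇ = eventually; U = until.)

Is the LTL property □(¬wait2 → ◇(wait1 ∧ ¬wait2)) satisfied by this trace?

¬wait2 → ◇(wait1 ∧ ¬wait2) holds at every position 0..6, and those are all positions ever visited, so □(¬wait2 → ◇(wait1 ∧ ¬wait2)) holds.
Positions where ¬wait2 holds: 1, 3, 5, 6.
Check ◇(wait1 ∧ ¬wait2) at each: 1→ok, 3→ok, 5→ok, 6→ok.

Holds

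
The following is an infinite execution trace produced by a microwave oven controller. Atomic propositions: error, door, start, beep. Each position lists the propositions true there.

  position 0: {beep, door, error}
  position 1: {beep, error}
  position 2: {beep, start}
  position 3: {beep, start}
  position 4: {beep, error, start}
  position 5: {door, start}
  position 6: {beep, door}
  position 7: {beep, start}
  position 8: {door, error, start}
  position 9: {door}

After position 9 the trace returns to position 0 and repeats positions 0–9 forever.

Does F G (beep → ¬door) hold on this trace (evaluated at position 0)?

G (beep → ¬door) is false at every position 0..9, so it never becomes true and F G (beep → ¬door) fails.

No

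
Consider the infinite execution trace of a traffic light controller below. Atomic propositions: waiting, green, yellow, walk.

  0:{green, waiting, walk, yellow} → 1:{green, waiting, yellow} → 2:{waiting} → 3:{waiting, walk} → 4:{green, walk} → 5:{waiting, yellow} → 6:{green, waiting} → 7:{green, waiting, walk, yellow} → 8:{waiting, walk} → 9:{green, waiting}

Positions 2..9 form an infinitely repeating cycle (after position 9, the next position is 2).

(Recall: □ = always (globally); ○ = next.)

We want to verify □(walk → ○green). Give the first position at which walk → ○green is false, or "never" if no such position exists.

Check walk → ○green at each position in order: 0 ✓, 1 ✓, 2 ✓, 3 ✓.
At position 4 the labels are {green, walk} and the next position 5 has {waiting, yellow}, so walk → ○green is false there. This is the first violation.

4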